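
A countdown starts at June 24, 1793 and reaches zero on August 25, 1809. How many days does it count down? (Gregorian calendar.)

Jun 24, 1793 → Jun 24, 1794: 365 days.
Jun 24, 1794 → Jun 24, 1795: 365 days.
Jun 24, 1795 → Jun 24, 1796: 366 days (Feb 29, 1796 is in that span).
Jun 24, 1796 → Jun 24, 1797: 365 days.
Jun 24, 1797 → Jun 24, 1798: 365 days.
Jun 24, 1798 → Jun 24, 1799: 365 days.
Jun 24, 1799 → Jun 24, 1800: 365 days.
Jun 24, 1800 → Jun 24, 1801: 365 days.
Jun 24, 1801 → Jun 24, 1802: 365 days.
Jun 24, 1802 → Jun 24, 1803: 365 days.
Jun 24, 1803 → Jun 24, 1804: 366 days (Feb 29, 1804 is in that span).
Jun 24, 1804 → Jun 24, 1805: 365 days.
Jun 24, 1805 → Jun 24, 1806: 365 days.
Jun 24, 1806 → Jun 24, 1807: 365 days.
Jun 24, 1807 → Jun 24, 1808: 366 days (Feb 29, 1808 is in that span).
Jun 24, 1808 → Jun 24, 1809: 365 days.
Jun 24, 1809 → Jul 24, 1809: 30 days (June has 30).
Jul 24, 1809 → Aug 24, 1809: 31 days (July has 31).
Aug 24, 1809 → Aug 25, 1809: 1 days.
Total: 5905 days.

5905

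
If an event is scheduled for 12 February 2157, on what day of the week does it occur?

Saturday

Doomsday rule: the anchor day for the 2100s is Sunday. For year 57: 57÷12 = 4 r 9, and 9÷4 = 2, so 4+9+2 = 15.
Sunday + 15 ≡ Monday — that's 2157's doomsday.
In February the doomsday date is Feb 28 (2157 is not a leap year).
Feb 12 is 16 days before Feb 28; 16 mod 7 = 2, so Monday − 2 = Saturday.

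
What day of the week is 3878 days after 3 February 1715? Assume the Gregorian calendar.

Sunday

First find the weekday of Feb 3, 1715. Doomsday rule: the anchor day for the 1700s is Sunday. For year 15: 15÷12 = 1 r 3, and 3÷4 = 0, so 1+3+0 = 4.
Sunday + 4 ≡ Thursday — that's 1715's doomsday.
In February the doomsday date is Feb 28 (1715 is not a leap year).
Feb 3 is 25 days before Feb 28; 25 mod 7 = 4, so Thursday − 4 = Sunday.
3878 mod 7 = 0, so 3878 days after a Sunday is Sunday + 0 = Sunday.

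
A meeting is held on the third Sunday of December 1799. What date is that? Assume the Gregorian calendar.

December 1, 1799 is a Sunday.
The first Sunday is therefore December 1 (same day).
The third Sunday is 1 + 2×7 = December 15.

December 15, 1799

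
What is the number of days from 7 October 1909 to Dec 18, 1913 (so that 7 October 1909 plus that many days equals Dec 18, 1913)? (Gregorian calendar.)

1533

Oct 7, 1909 → Oct 7, 1910: 365 days.
Oct 7, 1910 → Oct 7, 1911: 365 days.
Oct 7, 1911 → Oct 7, 1912: 366 days (Feb 29, 1912 is in that span).
Oct 7, 1912 → Oct 7, 1913: 365 days.
Oct 7, 1913 → Nov 7, 1913: 31 days (October has 31).
Nov 7, 1913 → Dec 7, 1913: 30 days (November has 30).
Dec 7, 1913 → Dec 18, 1913: 11 days.
Total: 1533 days.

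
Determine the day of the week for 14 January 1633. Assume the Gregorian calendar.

Doomsday rule: the anchor day for the 1600s is Tuesday. For year 33: 33÷12 = 2 r 9, and 9÷4 = 2, so 2+9+2 = 13.
Tuesday + 13 ≡ Monday — that's 1633's doomsday.
In January the doomsday date is Jan 3 (1633 is not a leap year).
Jan 14 is 11 days after Jan 3; 11 mod 7 = 4, so Monday + 4 = Friday.

Friday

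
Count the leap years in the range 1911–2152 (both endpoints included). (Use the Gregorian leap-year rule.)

Multiples of 4 in [1911,2152]: 61.
Of those, multiples of 100: 2 (not leap unless ÷400).
Multiples of 400: 1.
Leap years = 61 − 2 + 1 = 60.

60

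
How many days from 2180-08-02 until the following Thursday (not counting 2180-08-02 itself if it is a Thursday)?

1

Aug 2, 2180 is a Wednesday.
From Wednesday to the next Thursday is 1 day.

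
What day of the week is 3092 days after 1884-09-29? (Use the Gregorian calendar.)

Sep 29, 1884 is a Monday.
3092 mod 7 = 5, so 3092 days after a Monday is Monday + 5 = Saturday.

Saturday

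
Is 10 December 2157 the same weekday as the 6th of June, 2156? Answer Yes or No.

From Jun 6, 2156 to Dec 10, 2157 is 552 days.
552 mod 7 = 6, so they are different weekdays.
(Jun 6, 2156 is a Sunday; Dec 10, 2157 is a Saturday.)

No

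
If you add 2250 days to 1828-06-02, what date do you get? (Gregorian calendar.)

+365 (one year) → Jun 2, 1829 (1885 left).
+365 (one year) → Jun 2, 1830 (1520 left).
+365 (one year) → Jun 2, 1831 (1155 left).
+366 (one year; includes Feb 29, 1832) → Jun 2, 1832 (789 left).
+365 (one year) → Jun 2, 1833 (424 left).
+365 (one year) → Jun 2, 1834 (59 left).
Jun has 30 days: +29 → Jul 1, 1834 (30 left).
+30 → Jul 31, 1834.

July 31, 1834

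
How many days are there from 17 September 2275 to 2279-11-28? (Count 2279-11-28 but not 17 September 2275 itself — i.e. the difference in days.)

Sep 17, 2275 → Sep 17, 2276: 366 days (Feb 29, 2276 is in that span).
Sep 17, 2276 → Sep 17, 2277: 365 days.
Sep 17, 2277 → Sep 17, 2278: 365 days.
Sep 17, 2278 → Sep 17, 2279: 365 days.
Sep 17, 2279 → Oct 17, 2279: 30 days (September has 30).
Oct 17, 2279 → Nov 17, 2279: 31 days (October has 31).
Nov 17, 2279 → Nov 28, 2279: 11 days.
Total: 1533 days.

1533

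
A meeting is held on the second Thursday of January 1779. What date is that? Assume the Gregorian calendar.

January 1, 1779 is a Friday.
The first Thursday is therefore January 7 (6 days later).
The second Thursday is 7 + 1×7 = January 14.

January 14, 1779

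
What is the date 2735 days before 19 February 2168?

August 24, 2160

−365 (one year) → Feb 19, 2167 (2370 left).
−365 (one year) → Feb 19, 2166 (2005 left).
−365 (one year) → Feb 19, 2165 (1640 left).
−366 (one year; includes Feb 29, 2164) → Feb 19, 2164 (1274 left).
−365 (one year) → Feb 19, 2163 (909 left).
−365 (one year) → Feb 19, 2162 (544 left).
−365 (one year) → Feb 19, 2161 (179 left).
−19 → Jan 31, 2161 (end of Jan, 31 days; 160 left).
−31 → Dec 31, 2160 (end of Dec, 31 days; 129 left).
−31 → Nov 30, 2160 (end of Nov, 30 days; 98 left).
−30 → Oct 31, 2160 (end of Oct, 31 days; 68 left).
−31 → Sep 30, 2160 (end of Sep, 30 days; 37 left).
−30 → Aug 31, 2160 (end of Aug, 31 days; 7 left).
−7 → Aug 24, 2160.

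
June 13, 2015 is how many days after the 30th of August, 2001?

5035

Aug 30, 2001 → Aug 30, 2002: 365 days.
Aug 30, 2002 → Aug 30, 2003: 365 days.
Aug 30, 2003 → Aug 30, 2004: 366 days (Feb 29, 2004 is in that span).
Aug 30, 2004 → Aug 30, 2005: 365 days.
Aug 30, 2005 → Aug 30, 2006: 365 days.
Aug 30, 2006 → Aug 30, 2007: 365 days.
Aug 30, 2007 → Aug 30, 2008: 366 days (Feb 29, 2008 is in that span).
Aug 30, 2008 → Aug 30, 2009: 365 days.
Aug 30, 2009 → Aug 30, 2010: 365 days.
Aug 30, 2010 → Aug 30, 2011: 365 days.
Aug 30, 2011 → Aug 30, 2012: 366 days (Feb 29, 2012 is in that span).
Aug 30, 2012 → Aug 30, 2013: 365 days.
Aug 30, 2013 → Aug 30, 2014: 365 days.
Aug 30, 2014 → Sep 30, 2014: 31 days (August has 31).
Sep 30, 2014 → Oct 30, 2014: 30 days (September has 30).
Oct 30, 2014 → Nov 30, 2014: 31 days (October has 31).
Nov 30, 2014 → Dec 30, 2014: 30 days (November has 30).
Dec 30, 2014 → Jan 30, 2015: 31 days (December has 31).
Jan 30, 2015 → Feb 28, 2015: 29 days (January has 31).
Feb 28, 2015 → Mar 28, 2015: 28 days (February has 28).
Mar 28, 2015 → Apr 28, 2015: 31 days (March has 31).
Apr 28, 2015 → May 28, 2015: 30 days (April has 30).
May 28, 2015 → Jun 13, 2015: 16 days.
Total: 5035 days.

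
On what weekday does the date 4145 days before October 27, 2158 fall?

First find the weekday of Oct 27, 2158. Doomsday rule: the anchor day for the 2100s is Sunday. For year 58: 58÷12 = 4 r 10, and 10÷4 = 2, so 4+10+2 = 16.
Sunday + 16 ≡ Tuesday — that's 2158's doomsday.
In October the doomsday date is Oct 10.
Oct 27 is 17 days after Oct 10; 17 mod 7 = 3, so Tuesday + 3 = Friday.
4145 mod 7 = 1, so 4145 days before a Friday is Friday − 1 = Thursday.

Thursday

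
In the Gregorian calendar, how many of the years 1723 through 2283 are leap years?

136

Multiples of 4 in [1723,2283]: 140.
Of those, multiples of 100: 5 (not leap unless ÷400).
Multiples of 400: 1.
Leap years = 140 − 5 + 1 = 136.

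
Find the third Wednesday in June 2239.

June 19, 2239

June 1, 2239 is a Saturday.
The first Wednesday is therefore June 5 (4 days later).
The third Wednesday is 5 + 2×7 = June 19.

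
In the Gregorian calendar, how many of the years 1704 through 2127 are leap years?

Multiples of 4 in [1704,2127]: 106.
Of those, multiples of 100: 4 (not leap unless ÷400).
Multiples of 400: 1.
Leap years = 106 − 4 + 1 = 103.

103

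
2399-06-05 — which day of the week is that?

Saturday

Doomsday rule: the anchor day for the 2300s is Wednesday. For year 99: 99÷12 = 8 r 3, and 3÷4 = 0, so 8+3+0 = 11.
Wednesday + 11 ≡ Sunday — that's 2399's doomsday.
In June the doomsday date is Jun 6.
Jun 5 is 1 day before Jun 6; 1 mod 7 = 1, so Sunday − 1 = Saturday.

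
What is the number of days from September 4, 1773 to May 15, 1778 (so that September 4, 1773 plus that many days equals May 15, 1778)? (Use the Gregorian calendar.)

1714

Sep 4, 1773 → Sep 4, 1774: 365 days.
Sep 4, 1774 → Sep 4, 1775: 365 days.
Sep 4, 1775 → Sep 4, 1776: 366 days (Feb 29, 1776 is in that span).
Sep 4, 1776 → Sep 4, 1777: 365 days.
Sep 4, 1777 → Oct 4, 1777: 30 days (September has 30).
Oct 4, 1777 → Nov 4, 1777: 31 days (October has 31).
Nov 4, 1777 → Dec 4, 1777: 30 days (November has 30).
Dec 4, 1777 → Jan 4, 1778: 31 days (December has 31).
Jan 4, 1778 → Feb 4, 1778: 31 days (January has 31).
Feb 4, 1778 → Mar 4, 1778: 28 days (February has 28).
Mar 4, 1778 → Apr 4, 1778: 31 days (March has 31).
Apr 4, 1778 → May 4, 1778: 30 days (April has 30).
May 4, 1778 → May 15, 1778: 11 days.
Total: 1714 days.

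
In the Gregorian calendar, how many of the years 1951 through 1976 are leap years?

7

Multiples of 4 in [1951,1976]: 7.
Of those, multiples of 100: 0 (not leap unless ÷400).
Multiples of 400: 0.
Leap years = 7 − 0 + 0 = 7.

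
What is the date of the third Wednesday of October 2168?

October 19, 2168

October 1, 2168 is a Saturday.
The first Wednesday is therefore October 5 (4 days later).
The third Wednesday is 5 + 2×7 = October 19.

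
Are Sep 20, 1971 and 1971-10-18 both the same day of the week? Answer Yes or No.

Yes

From Sep 20, 1971 to Oct 18, 1971 is 28 days.
28 mod 7 = 0, so they are the same weekday.
(Sep 20, 1971 is a Monday; Oct 18, 1971 is a Monday.)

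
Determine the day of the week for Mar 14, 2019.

Doomsday rule: the anchor day for the 2000s is Tuesday. For year 19: 19÷12 = 1 r 7, and 7÷4 = 1, so 1+7+1 = 9.
Tuesday + 9 ≡ Thursday — that's 2019's doomsday.
In March the doomsday date is Mar 14.
Mar 14 is the doomsday itself: Thursday.

Thursday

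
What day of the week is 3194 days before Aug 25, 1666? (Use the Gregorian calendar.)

Monday

First find the weekday of Aug 25, 1666. Doomsday rule: the anchor day for the 1600s is Tuesday. For year 66: 66÷12 = 5 r 6, and 6÷4 = 1, so 5+6+1 = 12.
Tuesday + 12 ≡ Sunday — that's 1666's doomsday.
In August the doomsday date is Aug 8.
Aug 25 is 17 days after Aug 8; 17 mod 7 = 3, so Sunday + 3 = Wednesday.
3194 mod 7 = 2, so 3194 days before a Wednesday is Wednesday − 2 = Monday.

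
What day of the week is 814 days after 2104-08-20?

Friday

Aug 20, 2104 is a Wednesday.
814 mod 7 = 2, so 814 days after a Wednesday is Wednesday + 2 = Friday.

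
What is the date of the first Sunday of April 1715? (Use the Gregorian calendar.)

April 7, 1715

April 1, 1715 is a Monday.
The first Sunday is therefore April 7 (6 days later).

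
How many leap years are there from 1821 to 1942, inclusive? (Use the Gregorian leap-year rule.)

29

Multiples of 4 in [1821,1942]: 30.
Of those, multiples of 100: 1 (not leap unless ÷400).
Multiples of 400: 0.
Leap years = 30 − 1 + 0 = 29.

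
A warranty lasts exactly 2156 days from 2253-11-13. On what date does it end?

October 9, 2259

+365 (one year) → Nov 13, 2254 (1791 left).
+365 (one year) → Nov 13, 2255 (1426 left).
+366 (one year; includes Feb 29, 2256) → Nov 13, 2256 (1060 left).
+365 (one year) → Nov 13, 2257 (695 left).
+365 (one year) → Nov 13, 2258 (330 left).
Nov has 30 days: +18 → Dec 1, 2258 (312 left).
Dec has 31 days: +31 → Jan 1, 2259 (281 left).
Jan has 31 days: +31 → Feb 1, 2259 (250 left).
Feb has 28 days: +28 → Mar 1, 2259 (222 left).
Mar has 31 days: +31 → Apr 1, 2259 (191 left).
Apr has 30 days: +30 → May 1, 2259 (161 left).
May has 31 days: +31 → Jun 1, 2259 (130 left).
Jun has 30 days: +30 → Jul 1, 2259 (100 left).
Jul has 31 days: +31 → Aug 1, 2259 (69 left).
Aug has 31 days: +31 → Sep 1, 2259 (38 left).
Sep has 30 days: +30 → Oct 1, 2259 (8 left).
+8 → Oct 9, 2259.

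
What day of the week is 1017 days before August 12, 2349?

Aug 12, 2349 is a Friday.
1017 mod 7 = 2, so 1017 days before a Friday is Friday − 2 = Wednesday.

Wednesday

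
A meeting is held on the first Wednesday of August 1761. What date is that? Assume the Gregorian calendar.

August 5, 1761

August 1, 1761 is a Saturday.
The first Wednesday is therefore August 5 (4 days later).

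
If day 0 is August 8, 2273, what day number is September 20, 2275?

Aug 8, 2273 → Aug 8, 2274: 365 days.
Aug 8, 2274 → Aug 8, 2275: 365 days.
Aug 8, 2275 → Sep 8, 2275: 31 days (August has 31).
Sep 8, 2275 → Sep 20, 2275: 12 days.
Total: 773 days.

773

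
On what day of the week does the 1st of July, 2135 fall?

January 1, 2135 is a Saturday.
Jan 1, 2135 → Feb 1, 2135: 31 days (January has 31).
Feb 1, 2135 → Mar 1, 2135: 28 days (February has 28).
Mar 1, 2135 → Apr 1, 2135: 31 days (March has 31).
Apr 1, 2135 → May 1, 2135: 30 days (April has 30).
May 1, 2135 → Jun 1, 2135: 31 days (May has 31).
Jun 1, 2135 → Jul 1, 2135: 30 days.
Total: 181 days.
181 mod 7 = 6, so Saturday + 6 = Friday.

Friday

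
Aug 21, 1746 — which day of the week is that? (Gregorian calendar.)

Doomsday rule: the anchor day for the 1700s is Sunday. For year 46: 46÷12 = 3 r 10, and 10÷4 = 2, so 3+10+2 = 15.
Sunday + 15 ≡ Monday — that's 1746's doomsday.
In August the doomsday date is Aug 8.
Aug 21 is 13 days after Aug 8; 13 mod 7 = 6, so Monday + 6 = Sunday.

Sunday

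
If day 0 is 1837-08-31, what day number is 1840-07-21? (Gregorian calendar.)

1055

Aug 31, 1837 → Aug 31, 1838: 365 days.
Aug 31, 1838 → Aug 31, 1839: 365 days.
Aug 31, 1839 → Sep 30, 1839: 30 days (August has 31).
Sep 30, 1839 → Oct 30, 1839: 30 days (September has 30).
Oct 30, 1839 → Nov 30, 1839: 31 days (October has 31).
Nov 30, 1839 → Dec 30, 1839: 30 days (November has 30).
Dec 30, 1839 → Jan 30, 1840: 31 days (December has 31).
Jan 30, 1840 → Feb 29, 1840: 30 days (January has 31).
Feb 29, 1840 → Mar 29, 1840: 29 days (February has 29).
Mar 29, 1840 → Apr 29, 1840: 31 days (March has 31).
Apr 29, 1840 → May 29, 1840: 30 days (April has 30).
May 29, 1840 → Jun 29, 1840: 31 days (May has 31).
Jun 29, 1840 → Jul 21, 1840: 22 days.
Total: 1055 days.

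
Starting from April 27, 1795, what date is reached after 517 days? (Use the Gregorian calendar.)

+366 (one year; includes Feb 29, 1796) → Apr 27, 1796 (151 left).
Apr has 30 days: +4 → May 1, 1796 (147 left).
May has 31 days: +31 → Jun 1, 1796 (116 left).
Jun has 30 days: +30 → Jul 1, 1796 (86 left).
Jul has 31 days: +31 → Aug 1, 1796 (55 left).
Aug has 31 days: +31 → Sep 1, 1796 (24 left).
+24 → Sep 25, 1796.

September 25, 1796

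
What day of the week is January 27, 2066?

Wednesday

Doomsday rule: the anchor day for the 2000s is Tuesday. For year 66: 66÷12 = 5 r 6, and 6÷4 = 1, so 5+6+1 = 12.
Tuesday + 12 ≡ Sunday — that's 2066's doomsday.
In January the doomsday date is Jan 3 (2066 is not a leap year).
Jan 27 is 24 days after Jan 3; 24 mod 7 = 3, so Sunday + 3 = Wednesday.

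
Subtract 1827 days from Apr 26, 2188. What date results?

−366 (one year; includes Feb 29, 2188) → Apr 26, 2187 (1461 left).
−365 (one year) → Apr 26, 2186 (1096 left).
−365 (one year) → Apr 26, 2185 (731 left).
−365 (one year) → Apr 26, 2184 (366 left).
−26 → Mar 31, 2184 (end of Mar, 31 days; 340 left).
−31 → Feb 29, 2184 (end of Feb, 29 days; 309 left).
−29 → Jan 31, 2184 (end of Jan, 31 days; 280 left).
−31 → Dec 31, 2183 (end of Dec, 31 days; 249 left).
−31 → Nov 30, 2183 (end of Nov, 30 days; 218 left).
−30 → Oct 31, 2183 (end of Oct, 31 days; 188 left).
−31 → Sep 30, 2183 (end of Sep, 30 days; 157 left).
−30 → Aug 31, 2183 (end of Aug, 31 days; 127 left).
−31 → Jul 31, 2183 (end of Jul, 31 days; 96 left).
−31 → Jun 30, 2183 (end of Jun, 30 days; 65 left).
−30 → May 31, 2183 (end of May, 31 days; 35 left).
−31 → Apr 30, 2183 (end of Apr, 30 days; 4 left).
−4 → Apr 26, 2183.

April 26, 2183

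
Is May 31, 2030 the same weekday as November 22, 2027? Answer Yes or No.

From Nov 22, 2027 to May 31, 2030 is 921 days.
921 mod 7 = 4, so they are different weekdays.
(Nov 22, 2027 is a Monday; May 31, 2030 is a Friday.)

No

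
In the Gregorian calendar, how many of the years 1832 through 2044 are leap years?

53

Multiples of 4 in [1832,2044]: 54.
Of those, multiples of 100: 2 (not leap unless ÷400).
Multiples of 400: 1.
Leap years = 54 − 2 + 1 = 53.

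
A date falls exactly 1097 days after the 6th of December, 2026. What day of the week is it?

Dec 6, 2026 is a Sunday.
1097 mod 7 = 5, so 1097 days after a Sunday is Sunday + 5 = Friday.

Friday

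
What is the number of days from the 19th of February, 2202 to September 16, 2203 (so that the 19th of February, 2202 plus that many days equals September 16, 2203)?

574

Feb 19, 2202 → Feb 19, 2203: 365 days.
Feb 19, 2203 → Mar 19, 2203: 28 days (February has 28).
Mar 19, 2203 → Apr 19, 2203: 31 days (March has 31).
Apr 19, 2203 → May 19, 2203: 30 days (April has 30).
May 19, 2203 → Jun 19, 2203: 31 days (May has 31).
Jun 19, 2203 → Jul 19, 2203: 30 days (June has 30).
Jul 19, 2203 → Aug 19, 2203: 31 days (July has 31).
Aug 19, 2203 → Sep 16, 2203: 28 days.
Total: 574 days.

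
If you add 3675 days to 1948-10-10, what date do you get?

November 2, 1958

+365 (one year) → Oct 10, 1949 (3310 left).
+365 (one year) → Oct 10, 1950 (2945 left).
+365 (one year) → Oct 10, 1951 (2580 left).
+366 (one year; includes Feb 29, 1952) → Oct 10, 1952 (2214 left).
+365 (one year) → Oct 10, 1953 (1849 left).
+365 (one year) → Oct 10, 1954 (1484 left).
+365 (one year) → Oct 10, 1955 (1119 left).
+366 (one year; includes Feb 29, 1956) → Oct 10, 1956 (753 left).
+365 (one year) → Oct 10, 1957 (388 left).
Oct has 31 days: +22 → Nov 1, 1957 (366 left).
Nov has 30 days: +30 → Dec 1, 1957 (336 left).
Dec has 31 days: +31 → Jan 1, 1958 (305 left).
Jan has 31 days: +31 → Feb 1, 1958 (274 left).
Feb has 28 days: +28 → Mar 1, 1958 (246 left).
Mar has 31 days: +31 → Apr 1, 1958 (215 left).
Apr has 30 days: +30 → May 1, 1958 (185 left).
May has 31 days: +31 → Jun 1, 1958 (154 left).
Jun has 30 days: +30 → Jul 1, 1958 (124 left).
Jul has 31 days: +31 → Aug 1, 1958 (93 left).
Aug has 31 days: +31 → Sep 1, 1958 (62 left).
Sep has 30 days: +30 → Oct 1, 1958 (32 left).
Oct has 31 days: +31 → Nov 1, 1958 (1 left).
+1 → Nov 2, 1958.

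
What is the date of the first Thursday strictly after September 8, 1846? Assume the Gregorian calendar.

Sep 8, 1846 is a Tuesday.
From Tuesday to the next Thursday is 2 days.
Sep 8, 1846 + 2 = Sep 10, 1846.

September 10, 1846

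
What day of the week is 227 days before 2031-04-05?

Apr 5, 2031 is a Saturday.
227 mod 7 = 3, so 227 days before a Saturday is Saturday − 3 = Wednesday.

Wednesday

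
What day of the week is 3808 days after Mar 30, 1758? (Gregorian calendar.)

Thursday

First find the weekday of Mar 30, 1758. Doomsday rule: the anchor day for the 1700s is Sunday. For year 58: 58÷12 = 4 r 10, and 10÷4 = 2, so 4+10+2 = 16.
Sunday + 16 ≡ Tuesday — that's 1758's doomsday.
In March the doomsday date is Mar 14.
Mar 30 is 16 days after Mar 14; 16 mod 7 = 2, so Tuesday + 2 = Thursday.
3808 mod 7 = 0, so 3808 days after a Thursday is Thursday + 0 = Thursday.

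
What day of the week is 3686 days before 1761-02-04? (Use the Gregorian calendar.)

Saturday

Feb 4, 1761 is a Wednesday.
3686 mod 7 = 4, so 3686 days before a Wednesday is Wednesday − 4 = Saturday.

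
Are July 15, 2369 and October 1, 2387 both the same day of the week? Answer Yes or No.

From Jul 15, 2369 to Oct 1, 2387 is 6652 days.
6652 mod 7 = 2, so they are different weekdays.
(Jul 15, 2369 is a Tuesday; Oct 1, 2387 is a Thursday.)

No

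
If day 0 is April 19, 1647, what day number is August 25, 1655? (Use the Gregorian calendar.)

3050

Apr 19, 1647 → Apr 19, 1648: 366 days (Feb 29, 1648 is in that span).
Apr 19, 1648 → Apr 19, 1649: 365 days.
Apr 19, 1649 → Apr 19, 1650: 365 days.
Apr 19, 1650 → Apr 19, 1651: 365 days.
Apr 19, 1651 → Apr 19, 1652: 366 days (Feb 29, 1652 is in that span).
Apr 19, 1652 → Apr 19, 1653: 365 days.
Apr 19, 1653 → Apr 19, 1654: 365 days.
Apr 19, 1654 → Apr 19, 1655: 365 days.
Apr 19, 1655 → May 19, 1655: 30 days (April has 30).
May 19, 1655 → Jun 19, 1655: 31 days (May has 31).
Jun 19, 1655 → Jul 19, 1655: 30 days (June has 30).
Jul 19, 1655 → Aug 19, 1655: 31 days (July has 31).
Aug 19, 1655 → Aug 25, 1655: 6 days.
Total: 3050 days.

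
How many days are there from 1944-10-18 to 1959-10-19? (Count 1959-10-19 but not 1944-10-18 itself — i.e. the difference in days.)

Oct 18, 1944 → Oct 18, 1945: 365 days.
Oct 18, 1945 → Oct 18, 1946: 365 days.
Oct 18, 1946 → Oct 18, 1947: 365 days.
Oct 18, 1947 → Oct 18, 1948: 366 days (Feb 29, 1948 is in that span).
Oct 18, 1948 → Oct 18, 1949: 365 days.
Oct 18, 1949 → Oct 18, 1950: 365 days.
Oct 18, 1950 → Oct 18, 1951: 365 days.
Oct 18, 1951 → Oct 18, 1952: 366 days (Feb 29, 1952 is in that span).
Oct 18, 1952 → Oct 18, 1953: 365 days.
Oct 18, 1953 → Oct 18, 1954: 365 days.
Oct 18, 1954 → Oct 18, 1955: 365 days.
Oct 18, 1955 → Oct 18, 1956: 366 days (Feb 29, 1956 is in that span).
Oct 18, 1956 → Oct 18, 1957: 365 days.
Oct 18, 1957 → Oct 18, 1958: 365 days.
Oct 18, 1958 → Nov 18, 1958: 31 days (October has 31).
Nov 18, 1958 → Dec 18, 1958: 30 days (November has 30).
Dec 18, 1958 → Jan 18, 1959: 31 days (December has 31).
Jan 18, 1959 → Feb 18, 1959: 31 days (January has 31).
Feb 18, 1959 → Mar 18, 1959: 28 days (February has 28).
Mar 18, 1959 → Apr 18, 1959: 31 days (March has 31).
Apr 18, 1959 → May 18, 1959: 30 days (April has 30).
May 18, 1959 → Jun 18, 1959: 31 days (May has 31).
Jun 18, 1959 → Jul 18, 1959: 30 days (June has 30).
Jul 18, 1959 → Aug 18, 1959: 31 days (July has 31).
Aug 18, 1959 → Sep 18, 1959: 31 days (August has 31).
Sep 18, 1959 → Oct 18, 1959: 30 days (September has 30).
Oct 18, 1959 → Oct 19, 1959: 1 days.
Total: 5479 days.

5479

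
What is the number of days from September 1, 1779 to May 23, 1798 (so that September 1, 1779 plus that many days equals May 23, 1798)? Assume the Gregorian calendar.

6839

Sep 1, 1779 → Sep 1, 1780: 366 days (Feb 29, 1780 is in that span).
Sep 1, 1780 → Sep 1, 1781: 365 days.
Sep 1, 1781 → Sep 1, 1782: 365 days.
Sep 1, 1782 → Sep 1, 1783: 365 days.
Sep 1, 1783 → Sep 1, 1784: 366 days (Feb 29, 1784 is in that span).
Sep 1, 1784 → Sep 1, 1785: 365 days.
Sep 1, 1785 → Sep 1, 1786: 365 days.
Sep 1, 1786 → Sep 1, 1787: 365 days.
Sep 1, 1787 → Sep 1, 1788: 366 days (Feb 29, 1788 is in that span).
Sep 1, 1788 → Sep 1, 1789: 365 days.
Sep 1, 1789 → Sep 1, 1790: 365 days.
Sep 1, 1790 → Sep 1, 1791: 365 days.
Sep 1, 1791 → Sep 1, 1792: 366 days (Feb 29, 1792 is in that span).
Sep 1, 1792 → Sep 1, 1793: 365 days.
Sep 1, 1793 → Sep 1, 1794: 365 days.
Sep 1, 1794 → Sep 1, 1795: 365 days.
Sep 1, 1795 → Sep 1, 1796: 366 days (Feb 29, 1796 is in that span).
Sep 1, 1796 → Sep 1, 1797: 365 days.
Sep 1, 1797 → Oct 1, 1797: 30 days (September has 30).
Oct 1, 1797 → Nov 1, 1797: 31 days (October has 31).
Nov 1, 1797 → Dec 1, 1797: 30 days (November has 30).
Dec 1, 1797 → Jan 1, 1798: 31 days (December has 31).
Jan 1, 1798 → Feb 1, 1798: 31 days (January has 31).
Feb 1, 1798 → Mar 1, 1798: 28 days (February has 28).
Mar 1, 1798 → Apr 1, 1798: 31 days (March has 31).
Apr 1, 1798 → May 1, 1798: 30 days (April has 30).
May 1, 1798 → May 23, 1798: 22 days.
Total: 6839 days.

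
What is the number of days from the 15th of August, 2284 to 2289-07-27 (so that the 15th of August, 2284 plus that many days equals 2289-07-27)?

Aug 15, 2284 → Aug 15, 2285: 365 days.
Aug 15, 2285 → Aug 15, 2286: 365 days.
Aug 15, 2286 → Aug 15, 2287: 365 days.
Aug 15, 2287 → Aug 15, 2288: 366 days (Feb 29, 2288 is in that span).
Aug 15, 2288 → Sep 15, 2288: 31 days (August has 31).
Sep 15, 2288 → Oct 15, 2288: 30 days (September has 30).
Oct 15, 2288 → Nov 15, 2288: 31 days (October has 31).
Nov 15, 2288 → Dec 15, 2288: 30 days (November has 30).
Dec 15, 2288 → Jan 15, 2289: 31 days (December has 31).
Jan 15, 2289 → Feb 15, 2289: 31 days (January has 31).
Feb 15, 2289 → Mar 15, 2289: 28 days (February has 28).
Mar 15, 2289 → Apr 15, 2289: 31 days (March has 31).
Apr 15, 2289 → May 15, 2289: 30 days (April has 30).
May 15, 2289 → Jun 15, 2289: 31 days (May has 31).
Jun 15, 2289 → Jul 15, 2289: 30 days (June has 30).
Jul 15, 2289 → Jul 27, 2289: 12 days.
Total: 1807 days.

1807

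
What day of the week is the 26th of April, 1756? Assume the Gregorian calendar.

Monday

Doomsday rule: the anchor day for the 1700s is Sunday. For year 56: 56÷12 = 4 r 8, and 8÷4 = 2, so 4+8+2 = 14.
Sunday + 14 ≡ Sunday — that's 1756's doomsday.
In April the doomsday date is Apr 4.
Apr 26 is 22 days after Apr 4; 22 mod 7 = 1, so Sunday + 1 = Monday.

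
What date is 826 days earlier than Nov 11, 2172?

−366 (one year; includes Feb 29, 2172) → Nov 11, 2171 (460 left).
−365 (one year) → Nov 11, 2170 (95 left).
−11 → Oct 31, 2170 (end of Oct, 31 days; 84 left).
−31 → Sep 30, 2170 (end of Sep, 30 days; 53 left).
−30 → Aug 31, 2170 (end of Aug, 31 days; 23 left).
−23 → Aug 8, 2170.

August 8, 2170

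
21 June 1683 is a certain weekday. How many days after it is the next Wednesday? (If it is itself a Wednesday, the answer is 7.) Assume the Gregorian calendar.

Jun 21, 1683 is a Monday.
From Monday to the next Wednesday is 2 days.

2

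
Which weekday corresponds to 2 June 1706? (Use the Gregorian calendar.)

Doomsday rule: the anchor day for the 1700s is Sunday. For year 06: 6÷12 = 0 r 6, and 6÷4 = 1, so 0+6+1 = 7.
Sunday + 7 ≡ Sunday — that's 1706's doomsday.
In June the doomsday date is Jun 6.
Jun 2 is 4 days before Jun 6; 4 mod 7 = 4, so Sunday − 4 = Wednesday.

Wednesday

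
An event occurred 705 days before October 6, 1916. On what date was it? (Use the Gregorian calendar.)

−366 (one year; includes Feb 29, 1916) → Oct 6, 1915 (339 left).
−6 → Sep 30, 1915 (end of Sep, 30 days; 333 left).
−30 → Aug 31, 1915 (end of Aug, 31 days; 303 left).
−31 → Jul 31, 1915 (end of Jul, 31 days; 272 left).
−31 → Jun 30, 1915 (end of Jun, 30 days; 241 left).
−30 → May 31, 1915 (end of May, 31 days; 211 left).
−31 → Apr 30, 1915 (end of Apr, 30 days; 180 left).
−30 → Mar 31, 1915 (end of Mar, 31 days; 150 left).
−31 → Feb 28, 1915 (end of Feb, 28 days; 119 left).
−28 → Jan 31, 1915 (end of Jan, 31 days; 91 left).
−31 → Dec 31, 1914 (end of Dec, 31 days; 60 left).
−31 → Nov 30, 1914 (end of Nov, 30 days; 29 left).
−29 → Nov 1, 1914.

November 1, 1914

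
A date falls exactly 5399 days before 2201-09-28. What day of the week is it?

Saturday

Sep 28, 2201 is a Monday.
5399 mod 7 = 2, so 5399 days before a Monday is Monday − 2 = Saturday.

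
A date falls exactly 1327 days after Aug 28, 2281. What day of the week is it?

Thursday

Aug 28, 2281 is a Sunday.
1327 mod 7 = 4, so 1327 days after a Sunday is Sunday + 4 = Thursday.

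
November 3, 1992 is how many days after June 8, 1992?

148

Jun 8, 1992 → Jul 8, 1992: 30 days (June has 30).
Jul 8, 1992 → Aug 8, 1992: 31 days (July has 31).
Aug 8, 1992 → Sep 8, 1992: 31 days (August has 31).
Sep 8, 1992 → Oct 8, 1992: 30 days (September has 30).
Oct 8, 1992 → Nov 3, 1992: 26 days.
Total: 148 days.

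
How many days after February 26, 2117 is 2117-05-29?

Feb 26, 2117 → Mar 26, 2117: 28 days (February has 28).
Mar 26, 2117 → Apr 26, 2117: 31 days (March has 31).
Apr 26, 2117 → May 26, 2117: 30 days (April has 30).
May 26, 2117 → May 29, 2117: 3 days.
Total: 92 days.

92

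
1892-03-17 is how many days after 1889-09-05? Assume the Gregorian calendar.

924

Sep 5, 1889 → Sep 5, 1890: 365 days.
Sep 5, 1890 → Sep 5, 1891: 365 days.
Sep 5, 1891 → Oct 5, 1891: 30 days (September has 30).
Oct 5, 1891 → Nov 5, 1891: 31 days (October has 31).
Nov 5, 1891 → Dec 5, 1891: 30 days (November has 30).
Dec 5, 1891 → Jan 5, 1892: 31 days (December has 31).
Jan 5, 1892 → Feb 5, 1892: 31 days (January has 31).
Feb 5, 1892 → Mar 5, 1892: 29 days (February has 29).
Mar 5, 1892 → Mar 17, 1892: 12 days.
Total: 924 days.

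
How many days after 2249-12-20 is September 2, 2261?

4274

Dec 20, 2249 → Dec 20, 2250: 365 days.
Dec 20, 2250 → Dec 20, 2251: 365 days.
Dec 20, 2251 → Dec 20, 2252: 366 days (Feb 29, 2252 is in that span).
Dec 20, 2252 → Dec 20, 2253: 365 days.
Dec 20, 2253 → Dec 20, 2254: 365 days.
Dec 20, 2254 → Dec 20, 2255: 365 days.
Dec 20, 2255 → Dec 20, 2256: 366 days (Feb 29, 2256 is in that span).
Dec 20, 2256 → Dec 20, 2257: 365 days.
Dec 20, 2257 → Dec 20, 2258: 365 days.
Dec 20, 2258 → Dec 20, 2259: 365 days.
Dec 20, 2259 → Dec 20, 2260: 366 days (Feb 29, 2260 is in that span).
Dec 20, 2260 → Jan 20, 2261: 31 days (December has 31).
Jan 20, 2261 → Feb 20, 2261: 31 days (January has 31).
Feb 20, 2261 → Mar 20, 2261: 28 days (February has 28).
Mar 20, 2261 → Apr 20, 2261: 31 days (March has 31).
Apr 20, 2261 → May 20, 2261: 30 days (April has 30).
May 20, 2261 → Jun 20, 2261: 31 days (May has 31).
Jun 20, 2261 → Jul 20, 2261: 30 days (June has 30).
Jul 20, 2261 → Aug 20, 2261: 31 days (July has 31).
Aug 20, 2261 → Sep 2, 2261: 13 days.
Total: 4274 days.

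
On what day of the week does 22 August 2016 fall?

Monday

Doomsday rule: the anchor day for the 2000s is Tuesday. For year 16: 16÷12 = 1 r 4, and 4÷4 = 1, so 1+4+1 = 6.
Tuesday + 6 ≡ Monday — that's 2016's doomsday.
In August the doomsday date is Aug 8.
Aug 22 is 14 days after Aug 8; 14 mod 7 = 0, so Monday + 0 = Monday.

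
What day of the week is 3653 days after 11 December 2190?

Friday

First find the weekday of Dec 11, 2190. Doomsday rule: the anchor day for the 2100s is Sunday. For year 90: 90÷12 = 7 r 6, and 6÷4 = 1, so 7+6+1 = 14.
Sunday + 14 ≡ Sunday — that's 2190's doomsday.
In December the doomsday date is Dec 12.
Dec 11 is 1 day before Dec 12; 1 mod 7 = 1, so Sunday − 1 = Saturday.
3653 mod 7 = 6, so 3653 days after a Saturday is Saturday + 6 = Friday.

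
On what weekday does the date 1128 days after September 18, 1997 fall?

First find the weekday of Sep 18, 1997. Doomsday rule: the anchor day for the 1900s is Wednesday. For year 97: 97÷12 = 8 r 1, and 1÷4 = 0, so 8+1+0 = 9.
Wednesday + 9 ≡ Friday — that's 1997's doomsday.
In September the doomsday date is Sep 5.
Sep 18 is 13 days after Sep 5; 13 mod 7 = 6, so Friday + 6 = Thursday.
1128 mod 7 = 1, so 1128 days after a Thursday is Thursday + 1 = Friday.

Friday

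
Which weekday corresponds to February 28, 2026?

Doomsday rule: the anchor day for the 2000s is Tuesday. For year 26: 26÷12 = 2 r 2, and 2÷4 = 0, so 2+2+0 = 4.
Tuesday + 4 ≡ Saturday — that's 2026's doomsday.
In February the doomsday date is Feb 28 (2026 is not a leap year).
Feb 28 is the doomsday itself: Saturday.

Saturday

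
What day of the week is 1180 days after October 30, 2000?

First find the weekday of Oct 30, 2000. Doomsday rule: the anchor day for the 2000s is Tuesday. For year 00: 0÷12 = 0 r 0, and 0÷4 = 0, so 0+0+0 = 0.
Tuesday + 0 ≡ Tuesday — that's 2000's doomsday.
In October the doomsday date is Oct 10.
Oct 30 is 20 days after Oct 10; 20 mod 7 = 6, so Tuesday + 6 = Monday.
1180 mod 7 = 4, so 1180 days after a Monday is Monday + 4 = Friday.

Friday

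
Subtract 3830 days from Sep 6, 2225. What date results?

March 13, 2215

−365 (one year) → Sep 6, 2224 (3465 left).
−366 (one year; includes Feb 29, 2224) → Sep 6, 2223 (3099 left).
−365 (one year) → Sep 6, 2222 (2734 left).
−365 (one year) → Sep 6, 2221 (2369 left).
−365 (one year) → Sep 6, 2220 (2004 left).
−366 (one year; includes Feb 29, 2220) → Sep 6, 2219 (1638 left).
−365 (one year) → Sep 6, 2218 (1273 left).
−365 (one year) → Sep 6, 2217 (908 left).
−365 (one year) → Sep 6, 2216 (543 left).
−366 (one year; includes Feb 29, 2216) → Sep 6, 2215 (177 left).
−6 → Aug 31, 2215 (end of Aug, 31 days; 171 left).
−31 → Jul 31, 2215 (end of Jul, 31 days; 140 left).
−31 → Jun 30, 2215 (end of Jun, 30 days; 109 left).
−30 → May 31, 2215 (end of May, 31 days; 79 left).
−31 → Apr 30, 2215 (end of Apr, 30 days; 48 left).
−30 → Mar 31, 2215 (end of Mar, 31 days; 18 left).
−18 → Mar 13, 2215.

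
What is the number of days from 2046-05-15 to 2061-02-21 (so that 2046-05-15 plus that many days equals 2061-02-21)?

5396

May 15, 2046 → May 15, 2047: 365 days.
May 15, 2047 → May 15, 2048: 366 days (Feb 29, 2048 is in that span).
May 15, 2048 → May 15, 2049: 365 days.
May 15, 2049 → May 15, 2050: 365 days.
May 15, 2050 → May 15, 2051: 365 days.
May 15, 2051 → May 15, 2052: 366 days (Feb 29, 2052 is in that span).
May 15, 2052 → May 15, 2053: 365 days.
May 15, 2053 → May 15, 2054: 365 days.
May 15, 2054 → May 15, 2055: 365 days.
May 15, 2055 → May 15, 2056: 366 days (Feb 29, 2056 is in that span).
May 15, 2056 → May 15, 2057: 365 days.
May 15, 2057 → May 15, 2058: 365 days.
May 15, 2058 → May 15, 2059: 365 days.
May 15, 2059 → May 15, 2060: 366 days (Feb 29, 2060 is in that span).
May 15, 2060 → Jun 15, 2060: 31 days (May has 31).
Jun 15, 2060 → Jul 15, 2060: 30 days (June has 30).
Jul 15, 2060 → Aug 15, 2060: 31 days (July has 31).
Aug 15, 2060 → Sep 15, 2060: 31 days (August has 31).
Sep 15, 2060 → Oct 15, 2060: 30 days (September has 30).
Oct 15, 2060 → Nov 15, 2060: 31 days (October has 31).
Nov 15, 2060 → Dec 15, 2060: 30 days (November has 30).
Dec 15, 2060 → Jan 15, 2061: 31 days (December has 31).
Jan 15, 2061 → Feb 15, 2061: 31 days (January has 31).
Feb 15, 2061 → Feb 21, 2061: 6 days.
Total: 5396 days.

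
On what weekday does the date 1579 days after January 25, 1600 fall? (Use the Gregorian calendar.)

Saturday

Jan 25, 1600 is a Tuesday.
1579 mod 7 = 4, so 1579 days after a Tuesday is Tuesday + 4 = Saturday.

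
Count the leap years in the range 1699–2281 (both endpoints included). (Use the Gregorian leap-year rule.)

Multiples of 4 in [1699,2281]: 146.
Of those, multiples of 100: 6 (not leap unless ÷400).
Multiples of 400: 1.
Leap years = 146 − 6 + 1 = 141.

141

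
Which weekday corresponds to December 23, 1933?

Doomsday rule: the anchor day for the 1900s is Wednesday. For year 33: 33÷12 = 2 r 9, and 9÷4 = 2, so 2+9+2 = 13.
Wednesday + 13 ≡ Tuesday — that's 1933's doomsday.
In December the doomsday date is Dec 12.
Dec 23 is 11 days after Dec 12; 11 mod 7 = 4, so Tuesday + 4 = Saturday.

Saturday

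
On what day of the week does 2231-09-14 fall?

Wednesday

January 1, 2231 is a Saturday.
Jan 1, 2231 → Feb 1, 2231: 31 days (January has 31).
Feb 1, 2231 → Mar 1, 2231: 28 days (February has 28).
Mar 1, 2231 → Apr 1, 2231: 31 days (March has 31).
Apr 1, 2231 → May 1, 2231: 30 days (April has 30).
May 1, 2231 → Jun 1, 2231: 31 days (May has 31).
Jun 1, 2231 → Jul 1, 2231: 30 days (June has 30).
Jul 1, 2231 → Aug 1, 2231: 31 days (July has 31).
Aug 1, 2231 → Sep 1, 2231: 31 days (August has 31).
Sep 1, 2231 → Sep 14, 2231: 13 days.
Total: 256 days.
256 mod 7 = 4, so Saturday + 4 = Wednesday.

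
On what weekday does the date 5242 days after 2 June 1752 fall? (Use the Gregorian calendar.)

Thursday

First find the weekday of Jun 2, 1752. Doomsday rule: the anchor day for the 1700s is Sunday. For year 52: 52÷12 = 4 r 4, and 4÷4 = 1, so 4+4+1 = 9.
Sunday + 9 ≡ Tuesday — that's 1752's doomsday.
In June the doomsday date is Jun 6.
Jun 2 is 4 days before Jun 6; 4 mod 7 = 4, so Tuesday − 4 = Friday.
5242 mod 7 = 6, so 5242 days after a Friday is Friday + 6 = Thursday.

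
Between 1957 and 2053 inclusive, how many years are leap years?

Multiples of 4 in [1957,2053]: 24.
Of those, multiples of 100: 1 (not leap unless ÷400).
Multiples of 400: 1.
Leap years = 24 − 1 + 1 = 24.

24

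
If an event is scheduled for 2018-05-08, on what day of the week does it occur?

Tuesday

January 1, 2018 is a Monday.
Jan 1, 2018 → Feb 1, 2018: 31 days (January has 31).
Feb 1, 2018 → Mar 1, 2018: 28 days (February has 28).
Mar 1, 2018 → Apr 1, 2018: 31 days (March has 31).
Apr 1, 2018 → May 1, 2018: 30 days (April has 30).
May 1, 2018 → May 8, 2018: 7 days.
Total: 127 days.
127 mod 7 = 1, so Monday + 1 = Tuesday.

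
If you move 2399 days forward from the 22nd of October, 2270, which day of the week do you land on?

Oct 22, 2270 is a Saturday.
2399 mod 7 = 5, so 2399 days after a Saturday is Saturday + 5 = Thursday.

Thursday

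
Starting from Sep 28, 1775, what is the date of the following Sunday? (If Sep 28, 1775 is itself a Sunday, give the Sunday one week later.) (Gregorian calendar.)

Sep 28, 1775 is a Thursday.
From Thursday to the next Sunday is 3 days.
Sep 28, 1775 + 3 = Oct 1, 1775.

October 1, 1775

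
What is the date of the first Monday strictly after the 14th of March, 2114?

March 19, 2114

Mar 14, 2114 is a Wednesday.
From Wednesday to the next Monday is 5 days.
Mar 14, 2114 + 5 = Mar 19, 2114.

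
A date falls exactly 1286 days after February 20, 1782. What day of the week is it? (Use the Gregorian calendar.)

Monday

Feb 20, 1782 is a Wednesday.
1286 mod 7 = 5, so 1286 days after a Wednesday is Wednesday + 5 = Monday.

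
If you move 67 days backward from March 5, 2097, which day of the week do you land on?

Friday

First find the weekday of Mar 5, 2097. Doomsday rule: the anchor day for the 2000s is Tuesday. For year 97: 97÷12 = 8 r 1, and 1÷4 = 0, so 8+1+0 = 9.
Tuesday + 9 ≡ Thursday — that's 2097's doomsday.
In March the doomsday date is Mar 14.
Mar 5 is 9 days before Mar 14; 9 mod 7 = 2, so Thursday − 2 = Tuesday.
67 mod 7 = 4, so 67 days before a Tuesday is Tuesday − 4 = Friday.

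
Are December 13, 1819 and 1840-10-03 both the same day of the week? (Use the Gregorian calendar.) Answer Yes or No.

From Dec 13, 1819 to Oct 3, 1840 is 7600 days.
7600 mod 7 = 5, so they are different weekdays.
(Dec 13, 1819 is a Monday; Oct 3, 1840 is a Saturday.)

No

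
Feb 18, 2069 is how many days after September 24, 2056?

Sep 24, 2056 → Sep 24, 2057: 365 days.
Sep 24, 2057 → Sep 24, 2058: 365 days.
Sep 24, 2058 → Sep 24, 2059: 365 days.
Sep 24, 2059 → Sep 24, 2060: 366 days (Feb 29, 2060 is in that span).
Sep 24, 2060 → Sep 24, 2061: 365 days.
Sep 24, 2061 → Sep 24, 2062: 365 days.
Sep 24, 2062 → Sep 24, 2063: 365 days.
Sep 24, 2063 → Sep 24, 2064: 366 days (Feb 29, 2064 is in that span).
Sep 24, 2064 → Sep 24, 2065: 365 days.
Sep 24, 2065 → Sep 24, 2066: 365 days.
Sep 24, 2066 → Sep 24, 2067: 365 days.
Sep 24, 2067 → Sep 24, 2068: 366 days (Feb 29, 2068 is in that span).
Sep 24, 2068 → Oct 24, 2068: 30 days (September has 30).
Oct 24, 2068 → Nov 24, 2068: 31 days (October has 31).
Nov 24, 2068 → Dec 24, 2068: 30 days (November has 30).
Dec 24, 2068 → Jan 24, 2069: 31 days (December has 31).
Jan 24, 2069 → Feb 18, 2069: 25 days.
Total: 4530 days.

4530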